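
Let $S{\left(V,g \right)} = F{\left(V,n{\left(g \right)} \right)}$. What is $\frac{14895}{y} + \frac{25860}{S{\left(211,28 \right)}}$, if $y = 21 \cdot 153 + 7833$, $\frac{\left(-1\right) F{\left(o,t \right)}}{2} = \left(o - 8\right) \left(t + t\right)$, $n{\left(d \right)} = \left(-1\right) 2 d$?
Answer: $\frac{5731875}{2989784} \approx 1.9172$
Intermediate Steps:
$n{\left(d \right)} = - 2 d$
$F{\left(o,t \right)} = - 4 t \left(-8 + o\right)$ ($F{\left(o,t \right)} = - 2 \left(o - 8\right) \left(t + t\right) = - 2 \left(-8 + o\right) 2 t = - 2 \cdot 2 t \left(-8 + o\right) = - 4 t \left(-8 + o\right)$)
$S{\left(V,g \right)} = - 8 g \left(8 - V\right)$ ($S{\left(V,g \right)} = 4 \left(- 2 g\right) \left(8 - V\right) = - 8 g \left(8 - V\right)$)
$y = 11046$ ($y = 3213 + 7833 = 11046$)
$\frac{14895}{y} + \frac{25860}{S{\left(211,28 \right)}} = \frac{14895}{11046} + \frac{25860}{8 \cdot 28 \left(-8 + 211\right)} = 14895 \cdot \frac{1}{11046} + \frac{25860}{8 \cdot 28 \cdot 203} = \frac{4965}{3682} + \frac{25860}{45472} = \frac{4965}{3682} + 25860 \cdot \frac{1}{45472} = \frac{4965}{3682} + \frac{6465}{11368} = \frac{5731875}{2989784}$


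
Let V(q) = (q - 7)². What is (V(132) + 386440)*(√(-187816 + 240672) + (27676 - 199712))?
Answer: -69169654340 + 804130*√13214 ≈ -6.9077e+10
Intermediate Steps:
V(q) = (-7 + q)²
(V(132) + 386440)*(√(-187816 + 240672) + (27676 - 199712)) = ((-7 + 132)² + 386440)*(√(-187816 + 240672) + (27676 - 199712)) = (125² + 386440)*(√52856 - 172036) = (15625 + 386440)*(2*√13214 - 172036) = 402065*(-172036 + 2*√13214) = -69169654340 + 804130*√13214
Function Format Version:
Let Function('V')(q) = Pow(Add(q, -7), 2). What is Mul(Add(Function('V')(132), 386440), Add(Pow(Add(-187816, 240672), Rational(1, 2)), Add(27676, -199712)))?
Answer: Add(-69169654340, Mul(804130, Pow(13214, Rational(1, 2)))) ≈ -6.9077e+10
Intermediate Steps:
Function('V')(q) = Pow(Add(-7, q), 2)
Mul(Add(Function('V')(132), 386440), Add(Pow(Add(-187816, 240672), Rational(1, 2)), Add(27676, -199712))) = Mul(Add(Pow(Add(-7, 132), 2), 386440), Add(Pow(Add(-187816, 240672), Rational(1, 2)), Add(27676, -199712))) = Mul(Add(Pow(125, 2), 386440), Add(Pow(52856, Rational(1, 2)), -172036)) = Mul(Add(15625, 386440), Add(Mul(2, Pow(13214, Rational(1, 2))), -172036)) = Mul(402065, Add(-172036, Mul(2, Pow(13214, Rational(1, 2))))) = Add(-69169654340, Mul(804130, Pow(13214, Rational(1, 2))))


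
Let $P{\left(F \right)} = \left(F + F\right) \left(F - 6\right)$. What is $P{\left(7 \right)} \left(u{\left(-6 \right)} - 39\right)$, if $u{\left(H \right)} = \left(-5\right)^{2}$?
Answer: $-196$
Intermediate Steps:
$u{\left(H \right)} = 25$
$P{\left(F \right)} = 2 F \left(-6 + F\right)$
$P{\left(7 \right)} \left(u{\left(-6 \right)} - 39\right) = 2 \cdot 7 \left(-6 + 7\right) \left(25 - 39\right) = 2 \cdot 7 \cdot 1 \left(-14\right) = 14 \left(-14\right) = -196$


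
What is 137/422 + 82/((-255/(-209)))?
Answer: 7267171/107610 ≈ 67.532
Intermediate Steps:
137/422 + 82/((-255/(-209))) = 137*(1/422) + 82/((-255*(-1/209))) = 137/422 + 82/(255/209) = 137/422 + 82*(209/255) = 137/422 + 17138/255 = 7267171/107610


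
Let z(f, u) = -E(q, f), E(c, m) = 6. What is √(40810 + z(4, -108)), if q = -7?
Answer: 202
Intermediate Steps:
z(f, u) = -6 (z(f, u) = -1*6 = -6)
√(40810 + z(4, -108)) = √(40810 - 6) = √40804 = 202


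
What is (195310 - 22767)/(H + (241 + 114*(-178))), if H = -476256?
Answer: -24649/70901 ≈ -0.34765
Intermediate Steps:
(195310 - 22767)/(H + (241 + 114*(-178))) = (195310 - 22767)/(-476256 + (241 + 114*(-178))) = 172543/(-476256 + (241 - 20292)) = 172543/(-476256 - 20051) = 172543/(-496307) = 172543*(-1/496307) = -24649/70901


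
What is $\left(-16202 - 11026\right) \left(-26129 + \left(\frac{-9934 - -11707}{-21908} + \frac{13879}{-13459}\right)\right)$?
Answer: $\frac{52446021596729289}{73714943} \approx 7.1147 \cdot 10^{8}$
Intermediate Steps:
$\left(-16202 - 11026\right) \left(-26129 + \left(\frac{-9934 - -11707}{-21908} + \frac{13879}{-13459}\right)\right) = - 27228 \left(-26129 + \left(\left(-9934 + 11707\right) \left(- \frac{1}{21908}\right) + 13879 \left(- \frac{1}{13459}\right)\right)\right) = - 27228 \left(-26129 + \left(1773 \left(- \frac{1}{21908}\right) - \frac{13879}{13459}\right)\right) = - 27228 \left(-26129 - \frac{327923939}{294859772}\right) = \left(-27228\right) \left(- \frac{7704718906527}{294859772}\right) = \frac{52446021596729289}{73714943}$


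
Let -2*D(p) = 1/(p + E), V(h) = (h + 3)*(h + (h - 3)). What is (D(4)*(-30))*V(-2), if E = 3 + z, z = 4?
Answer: -105/11 ≈ -9.5455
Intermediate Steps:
V(h) = (-3 + 2*h)*(3 + h) (V(h) = (3 + h)*(h + (-3 + h)) = (3 + h)*(-3 + 2*h) = (-3 + 2*h)*(3 + h))
E = 7 (E = 3 + 4 = 7)
D(p) = -1/(2*(7 + p)) (D(p) = -1/(2*(p + 7)) = -1/(2*(7 + p)))
(D(4)*(-30))*V(-2) = (-1/(14 + 2*4)*(-30))*(-9 + 2*(-2)**2 + 3*(-2)) = (-1/(14 + 8)*(-30))*(-9 + 2*4 - 6) = (-1/22*(-30))*(-9 + 8 - 6) = (-1*1/22*(-30))*(-7) = -1/22*(-30)*(-7) = (15/11)*(-7) = -105/11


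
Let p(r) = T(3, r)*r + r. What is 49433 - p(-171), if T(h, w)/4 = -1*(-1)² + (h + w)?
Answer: -65992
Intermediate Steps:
T(h, w) = -4 + 4*h + 4*w (T(h, w) = 4*(-1*(-1)² + (h + w)) = 4*(-1*1 + (h + w)) = 4*(-1 + (h + w)) = 4*(-1 + h + w) = -4 + 4*h + 4*w)
p(r) = r + r*(8 + 4*r) (p(r) = (-4 + 4*3 + 4*r)*r + r = (-4 + 12 + 4*r)*r + r = (8 + 4*r)*r + r = r*(8 + 4*r) + r = r + r*(8 + 4*r))
49433 - p(-171) = 49433 - (-171)*(9 + 4*(-171)) = 49433 - (-171)*(9 - 684) = 49433 - (-171)*(-675) = 49433 - 1*115425 = 49433 - 115425 = -65992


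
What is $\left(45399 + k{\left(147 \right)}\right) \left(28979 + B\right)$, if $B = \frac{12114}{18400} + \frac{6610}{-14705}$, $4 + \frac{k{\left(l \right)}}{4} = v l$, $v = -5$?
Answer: $\frac{33279397140320391}{27057200} \approx 1.23 \cdot 10^{9}$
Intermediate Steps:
$k{\left(l \right)} = -16 - 20 l$ ($k{\left(l \right)} = -16 + 4 \left(- 5 l\right) = -16 - 20 l$)
$B = \frac{5651237}{27057200}$ ($B = 12114 \cdot \frac{1}{18400} + 6610 \left(- \frac{1}{14705}\right) = \frac{6057}{9200} - \frac{1322}{2941} = \frac{5651237}{27057200} \approx 0.20886$)
$\left(45399 + k{\left(147 \right)}\right) \left(28979 + B\right) = \left(45399 - 2956\right) \left(28979 + \frac{5651237}{27057200}\right) = \left(45399 - 2956\right) \frac{784096250037}{27057200} = 42443 \cdot \frac{784096250037}{27057200} = \frac{33279397140320391}{27057200}$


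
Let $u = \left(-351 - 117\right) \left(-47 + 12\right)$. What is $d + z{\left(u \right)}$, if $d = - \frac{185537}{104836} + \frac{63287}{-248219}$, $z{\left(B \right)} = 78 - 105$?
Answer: $- \frac{755290315803}{26022287084} \approx -29.025$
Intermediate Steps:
$u = 16380$ ($u = \left(-468\right) \left(-35\right) = 16380$)
$z{\left(B \right)} = -27$
$d = - \frac{52688564535}{26022287084}$ ($d = \left(-185537\right) \frac{1}{104836} + 63287 \left(- \frac{1}{248219}\right) = - \frac{185537}{104836} - \frac{63287}{248219} = - \frac{52688564535}{26022287084} \approx -2.0247$)
$d + z{\left(u \right)} = - \frac{52688564535}{26022287084} - 27 = - \frac{755290315803}{26022287084}$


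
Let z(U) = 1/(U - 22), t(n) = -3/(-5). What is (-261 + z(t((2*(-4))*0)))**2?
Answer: 780196624/11449 ≈ 68145.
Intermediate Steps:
t(n) = 3/5 (t(n) = -3*(-1/5) = 3/5)
z(U) = 1/(-22 + U)
(-261 + z(t((2*(-4))*0)))**2 = (-261 + 1/(-22 + 3/5))**2 = (-261 + 1/(-107/5))**2 = (-261 - 5/107)**2 = (-27932/107)**2 = 780196624/11449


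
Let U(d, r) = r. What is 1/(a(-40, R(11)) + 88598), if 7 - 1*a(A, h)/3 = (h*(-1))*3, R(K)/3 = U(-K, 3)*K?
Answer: 1/89510 ≈ 1.1172e-5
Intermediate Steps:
R(K) = 9*K (R(K) = 3*(3*K) = 9*K)
a(A, h) = 21 + 9*h (a(A, h) = 21 - 3*h*(-1)*3 = 21 - 3*(-h)*3 = 21 - (-9)*h = 21 + 9*h)
1/(a(-40, R(11)) + 88598) = 1/((21 + 9*(9*11)) + 88598) = 1/((21 + 9*99) + 88598) = 1/((21 + 891) + 88598) = 1/(912 + 88598) = 1/89510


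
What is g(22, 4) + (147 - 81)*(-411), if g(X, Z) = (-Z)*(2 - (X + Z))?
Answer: -27030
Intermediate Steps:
g(X, Z) = -Z*(2 - X - Z) (g(X, Z) = (-Z)*(2 + (-X - Z)) = (-Z)*(2 - X - Z) = -Z*(2 - X - Z))
g(22, 4) + (147 - 81)*(-411) = 4*(-2 + 22 + 4) + (147 - 81)*(-411) = 4*24 + 66*(-411) = 96 - 27126 = -27030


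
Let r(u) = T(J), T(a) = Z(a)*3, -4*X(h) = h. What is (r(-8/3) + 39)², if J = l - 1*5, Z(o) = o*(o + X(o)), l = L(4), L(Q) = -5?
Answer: 69696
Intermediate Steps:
X(h) = -h/4
l = -5
Z(o) = 3*o²/4 (Z(o) = o*(o - o/4) = o*(3*o/4) = 3*o²/4)
J = -10 (J = -5 - 1*5 = -5 - 5 = -10)
T(a) = 9*a²/4 (T(a) = (3*a²/4)*3 = 9*a²/4)
r(u) = 225 (r(u) = (9/4)*(-10)² = (9/4)*100 = 225)
(r(-8/3) + 39)² = (225 + 39)² = 264² = 69696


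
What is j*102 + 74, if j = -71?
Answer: -7168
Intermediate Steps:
j*102 + 74 = -71*102 + 74 = -7242 + 74 = -7168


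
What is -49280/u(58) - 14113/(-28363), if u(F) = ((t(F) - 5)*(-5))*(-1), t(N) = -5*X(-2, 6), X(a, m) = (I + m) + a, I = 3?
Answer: 35013781/141815 ≈ 246.90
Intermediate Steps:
X(a, m) = 3 + a + m (X(a, m) = (3 + m) + a = 3 + a + m)
t(N) = -35 (t(N) = -5*(3 - 2 + 6) = -5*7 = -35)
u(F) = -200 (u(F) = ((-35 - 5)*(-5))*(-1) = -40*(-5)*(-1) = 200*(-1) = -200)
-49280/u(58) - 14113/(-28363) = -49280/(-200) - 14113/(-28363) = -49280*(-1/200) - 14113*(-1/28363) = 1232/5 + 14113/28363 = 35013781/141815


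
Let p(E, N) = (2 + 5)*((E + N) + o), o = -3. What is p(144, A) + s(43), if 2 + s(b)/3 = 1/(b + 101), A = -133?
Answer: 2401/48 ≈ 50.021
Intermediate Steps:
s(b) = -6 + 3/(101 + b) (s(b) = -6 + 3/(b + 101) = -6 + 3/(101 + b))
p(E, N) = -21 + 7*E + 7*N (p(E, N) = (2 + 5)*((E + N) - 3) = 7*(-3 + E + N) = -21 + 7*E + 7*N)
p(144, A) + s(43) = (-21 + 7*144 + 7*(-133)) + 3*(-201 - 2*43)/(101 + 43) = (-21 + 1008 - 931) + 3*(-201 - 86)/144 = 56 + 3*(1/144)*(-287) = 56 - 287/48 = 2401/48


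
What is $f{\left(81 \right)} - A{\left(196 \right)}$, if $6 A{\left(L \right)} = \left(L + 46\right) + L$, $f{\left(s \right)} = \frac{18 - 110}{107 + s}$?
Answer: $- \frac{3454}{47} \approx -73.489$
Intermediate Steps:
$f{\left(s \right)} = - \frac{92}{107 + s}$
$A{\left(L \right)} = \frac{23}{3} + \frac{L}{3}$ ($A{\left(L \right)} = \frac{\left(L + 46\right) + L}{6} = \frac{\left(46 + L\right) + L}{6} = \frac{46 + 2 L}{6} = \frac{23}{3} + \frac{L}{3}$)
$f{\left(81 \right)} - A{\left(196 \right)} = - \frac{92}{107 + 81} - \left(\frac{23}{3} + \frac{1}{3} \cdot 196\right) = - \frac{92}{188} - \left(\frac{23}{3} + \frac{196}{3}\right) = \left(-92\right) \frac{1}{188} - 73 = - \frac{23}{47} - 73 = - \frac{3454}{47}$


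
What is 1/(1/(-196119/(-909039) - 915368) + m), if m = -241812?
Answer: -277368338411/67070992648143745 ≈ -4.1354e-6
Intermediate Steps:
1/(1/(-196119/(-909039) - 915368) + m) = 1/(1/(-196119/(-909039) - 915368) - 241812) = 1/(1/(-196119*(-1/909039) - 915368) - 241812) = 1/(1/(65373/303013 - 915368) - 241812) = 1/(1/(-277368338411/303013) - 241812) = 1/(-303013/277368338411 - 241812) = 1/(-67070992648143745/277368338411) = -277368338411/67070992648143745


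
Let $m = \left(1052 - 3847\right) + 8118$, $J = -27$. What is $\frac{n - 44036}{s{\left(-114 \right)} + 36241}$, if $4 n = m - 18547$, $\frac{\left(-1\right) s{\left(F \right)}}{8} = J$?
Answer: $- \frac{47342}{36457} \approx -1.2986$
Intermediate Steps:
$s{\left(F \right)} = 216$ ($s{\left(F \right)} = \left(-8\right) \left(-27\right) = 216$)
$m = 5323$ ($m = -2795 + 8118 = 5323$)
$n = -3306$ ($n = \frac{5323 - 18547}{4} = \frac{1}{4} \left(-13224\right) = -3306$)
$\frac{n - 44036}{s{\left(-114 \right)} + 36241} = \frac{-3306 - 44036}{216 + 36241} = - \frac{47342}{36457}$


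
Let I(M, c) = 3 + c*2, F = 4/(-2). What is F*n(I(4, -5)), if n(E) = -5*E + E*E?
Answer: -168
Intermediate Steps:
F = -2 (F = 4*(-1/2) = -2)
I(M, c) = 3 + 2*c
n(E) = E**2 - 5*E (n(E) = -5*E + E**2 = E**2 - 5*E)
F*n(I(4, -5)) = -2*(3 + 2*(-5))*(-5 + (3 + 2*(-5))) = -2*(3 - 10)*(-5 + (3 - 10)) = -(-14)*(-5 - 7) = -(-14)*(-12) = -2*84 = -168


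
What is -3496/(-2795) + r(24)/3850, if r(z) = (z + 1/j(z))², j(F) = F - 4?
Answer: 1206098799/860860000 ≈ 1.4010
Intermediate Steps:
j(F) = -4 + F
r(z) = (z + 1/(-4 + z))²
-3496/(-2795) + r(24)/3850 = -3496/(-2795) + ((1 + 24*(-4 + 24))²/(-4 + 24)²)/3850 = -3496*(-1/2795) + ((1 + 24*20)²/20²)*(1/3850) = 3496/2795 + ((1 + 480)²*(1/400))*(1/3850) = 3496/2795 + (481²*(1/400))*(1/3850) = 3496/2795 + (231361*(1/400))*(1/3850) = 3496/2795 + (231361/400)*(1/3850) = 3496/2795 + 231361/1540000 = 1206098799/860860000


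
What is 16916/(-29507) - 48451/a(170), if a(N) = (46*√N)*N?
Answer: -16916/29507 - 48451*√170/1329400 ≈ -1.0485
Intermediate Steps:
a(N) = 46*N^(3/2)
16916/(-29507) - 48451/a(170) = 16916/(-29507) - 48451*√170/1329400 = 16916*(-1/29507) - 48451*√170/1329400 = -16916/29507 - 48451*√170/1329400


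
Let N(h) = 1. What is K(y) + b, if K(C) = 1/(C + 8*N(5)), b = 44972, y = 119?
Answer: 5711445/127 ≈ 44972.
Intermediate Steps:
K(C) = 1/(8 + C) (K(C) = 1/(C + 8*1) = 1/(C + 8) = 1/(8 + C))
K(y) + b = 1/(8 + 119) + 44972 = 1/127 + 44972 = 5711445/127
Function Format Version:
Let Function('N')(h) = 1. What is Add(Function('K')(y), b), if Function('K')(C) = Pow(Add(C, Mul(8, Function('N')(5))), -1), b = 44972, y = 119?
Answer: Rational(5711445, 127) ≈ 44972.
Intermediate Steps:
Function('K')(C) = Pow(Add(8, C), -1) (Function('K')(C) = Pow(Add(C, Mul(8, 1)), -1) = Pow(Add(C, 8), -1) = Pow(Add(8, C), -1))
Add(Function('K')(y), b) = Add(Pow(Add(8, 119), -1), 44972) = Add(Pow(127, -1), 44972) = Add(Rational(1, 127), 44972) = Rational(5711445, 127)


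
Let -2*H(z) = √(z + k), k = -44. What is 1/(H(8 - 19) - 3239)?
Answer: -12956/41964539 + 2*I*√55/41964539 ≈ -0.00030874 + 3.5345e-7*I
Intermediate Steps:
H(z) = -√(-44 + z)/2 (H(z) = -√(z - 44)/2 = -√(-44 + z)/2)
1/(H(8 - 19) - 3239) = 1/(-√(-44 + (8 - 19))/2 - 3239) = 1/(-√(-44 - 11)/2 - 3239) = 1/(-I*√55/2 - 3239) = 1/(-3239 - I*√55/2)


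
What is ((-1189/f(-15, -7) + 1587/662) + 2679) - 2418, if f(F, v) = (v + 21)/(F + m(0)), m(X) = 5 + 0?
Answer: 5156173/4634 ≈ 1112.7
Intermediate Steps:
m(X) = 5
f(F, v) = (21 + v)/(5 + F) (f(F, v) = (v + 21)/(F + 5) = (21 + v)/(5 + F))
((-1189/f(-15, -7) + 1587/662) + 2679) - 2418 = ((-1189*(5 - 15)/(21 - 7) + 1587/662) + 2679) - 2418 = ((-1189/(14/(-10)) + 1587*(1/662)) + 2679) - 2418 = ((-1189/((-1/10*14)) + 1587/662) + 2679) - 2418 = ((-1189/(-7/5) + 1587/662) + 2679) - 2418 = ((-1189*(-5/7) + 1587/662) + 2679) - 2418 = ((5945/7 + 1587/662) + 2679) - 2418 = (3946699/4634 + 2679) - 2418 = 16361185/4634 - 2418 = 5156173/4634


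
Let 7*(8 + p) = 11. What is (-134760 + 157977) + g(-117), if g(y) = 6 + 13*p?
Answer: 161976/7 ≈ 23139.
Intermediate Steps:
p = -45/7 (p = -8 + (1/7)*11 = -8 + 11/7 = -45/7 ≈ -6.4286)
g(y) = -543/7 (g(y) = 6 + 13*(-45/7) = 6 - 585/7 = -543/7)
(-134760 + 157977) + g(-117) = (-134760 + 157977) - 543/7 = 23217 - 543/7 = 161976/7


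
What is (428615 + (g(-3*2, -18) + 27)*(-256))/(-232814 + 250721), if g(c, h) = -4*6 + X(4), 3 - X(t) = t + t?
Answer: 429127/17907 ≈ 23.964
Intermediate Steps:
X(t) = 3 - 2*t (X(t) = 3 - (t + t) = 3 - 2*t)
g(c, h) = -29 (g(c, h) = -4*6 + (3 - 2*4) = -24 + (3 - 8) = -24 - 5 = -29)
(428615 + (g(-3*2, -18) + 27)*(-256))/(-232814 + 250721) = (428615 + (-29 + 27)*(-256))/(-232814 + 250721) = (428615 - 2*(-256))/17907 = (428615 + 512)*(1/17907) = 429127*(1/17907) = 429127/17907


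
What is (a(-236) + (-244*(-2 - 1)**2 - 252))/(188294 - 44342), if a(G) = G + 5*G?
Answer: -161/5998 ≈ -0.026842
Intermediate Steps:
a(G) = 6*G
(a(-236) + (-244*(-2 - 1)**2 - 252))/(188294 - 44342) = (6*(-236) + (-244*(-2 - 1)**2 - 252))/(188294 - 44342) = (-1416 + (-244*(-3)**2 - 252))/143952 = (-1416 + (-244*9 - 252))*(1/143952) = (-1416 + (-2196 - 252))*(1/143952) = (-1416 - 2448)*(1/143952) = -3864*1/143952 = -161/5998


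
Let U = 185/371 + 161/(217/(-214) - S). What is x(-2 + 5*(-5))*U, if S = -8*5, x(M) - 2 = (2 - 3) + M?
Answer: -372473114/3095253 ≈ -120.34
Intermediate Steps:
x(M) = 1 + M (x(M) = 2 + ((2 - 3) + M) = 2 + (-1 + M) = 1 + M)
S = -40
U = 14325889/3095253 (U = 185/371 + 161/(217/(-214) - 1*(-40)) = 185*(1/371) + 161/(217*(-1/214) + 40) = 185/371 + 161/(-217/214 + 40) = 185/371 + 161/(8343/214) = 185/371 + 161*(214/8343) = 185/371 + 34454/8343 = 14325889/3095253 ≈ 4.6283)
x(-2 + 5*(-5))*U = (1 + (-2 + 5*(-5)))*(14325889/3095253) = (1 + (-2 - 25))*(14325889/3095253) = (1 - 27)*(14325889/3095253) = -26*14325889/3095253 = -372473114/3095253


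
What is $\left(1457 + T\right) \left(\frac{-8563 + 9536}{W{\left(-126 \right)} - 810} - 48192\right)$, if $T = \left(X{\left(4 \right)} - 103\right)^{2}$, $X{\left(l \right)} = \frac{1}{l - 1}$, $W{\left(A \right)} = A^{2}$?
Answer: $- \frac{78397748118923}{135594} \approx -5.7818 \cdot 10^{8}$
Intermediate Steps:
$X{\left(l \right)} = \frac{1}{-1 + l}$
$T = \frac{94864}{9}$ ($T = \left(\frac{1}{-1 + 4} - 103\right)^{2} = \left(\frac{1}{3} - 103\right)^{2} = \left(- \frac{308}{3}\right)^{2} = \frac{94864}{9} \approx 10540.0$)
$\left(1457 + T\right) \left(\frac{-8563 + 9536}{W{\left(-126 \right)} - 810} - 48192\right) = \left(1457 + \frac{94864}{9}\right) \left(\frac{-8563 + 9536}{\left(-126\right)^{2} - 810} - 48192\right) = \frac{107977 \left(\frac{973}{15876 - 810} - 48192\right)}{9} = \frac{107977 \left(\frac{973}{15066} - 48192\right)}{9} = \frac{107977}{9} \left(- \frac{726059699}{15066}\right) = - \frac{78397748118923}{135594}$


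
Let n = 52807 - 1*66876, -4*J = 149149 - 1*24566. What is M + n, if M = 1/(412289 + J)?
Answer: -21449217533/1524573 ≈ -14069.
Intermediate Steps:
J = -124583/4 (J = -(149149 - 1*24566)/4 = -(149149 - 24566)/4 = -¼*124583 = -124583/4 ≈ -31146.)
M = 4/1524573 (M = 1/(412289 - 124583/4) = 1/(1524573/4) = 4/1524573 ≈ 2.6237e-6)
n = -14069 (n = 52807 - 66876 = -14069)
M + n = 4/1524573 - 14069 = -21449217533/1524573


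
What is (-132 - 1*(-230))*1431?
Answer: 140238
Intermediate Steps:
(-132 - 1*(-230))*1431 = (-132 + 230)*1431 = 98*1431 = 140238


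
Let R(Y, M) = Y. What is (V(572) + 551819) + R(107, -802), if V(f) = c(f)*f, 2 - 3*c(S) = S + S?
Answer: 1002554/3 ≈ 3.3418e+5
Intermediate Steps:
c(S) = ⅔ - 2*S/3 (c(S) = ⅔ - (S + S)/3 = ⅔ - 2*S/3)
V(f) = f*(⅔ - 2*f/3) (V(f) = (⅔ - 2*f/3)*f = f*(⅔ - 2*f/3))
(V(572) + 551819) + R(107, -802) = ((⅔)*572*(1 - 1*572) + 551819) + 107 = ((⅔)*572*(1 - 572) + 551819) + 107 = ((⅔)*572*(-571) + 551819) + 107 = (-653224/3 + 551819) + 107 = 1002233/3 + 107 = 1002554/3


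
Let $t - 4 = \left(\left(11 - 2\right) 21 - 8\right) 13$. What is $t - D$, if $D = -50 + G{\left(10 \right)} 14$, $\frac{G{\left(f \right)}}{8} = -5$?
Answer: $2967$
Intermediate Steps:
$G{\left(f \right)} = -40$ ($G{\left(f \right)} = 8 \left(-5\right) = -40$)
$t = 2357$ ($t = 4 + \left(\left(11 - 2\right) 21 - 8\right) 13 = 4 + \left(9 \cdot 21 - 8\right) 13 = 4 + \left(189 - 8\right) 13 = 4 + 181 \cdot 13 = 4 + 2353 = 2357$)
$D = -610$ ($D = -50 - 560 = -610$)
$t - D = 2357 - -610 = 2357 + 610 = 2967$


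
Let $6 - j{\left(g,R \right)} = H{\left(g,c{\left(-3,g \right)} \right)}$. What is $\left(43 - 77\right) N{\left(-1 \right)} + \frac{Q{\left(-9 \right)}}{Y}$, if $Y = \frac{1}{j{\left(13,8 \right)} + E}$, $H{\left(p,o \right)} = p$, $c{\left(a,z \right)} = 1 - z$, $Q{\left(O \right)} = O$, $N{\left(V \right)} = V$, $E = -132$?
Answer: $1285$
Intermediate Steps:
$j{\left(g,R \right)} = 6 - g$
$Y = - \frac{1}{139}$ ($Y = \frac{1}{\left(6 - 13\right) - 132} = \frac{1}{-7 - 132} = \frac{1}{-139} = - \frac{1}{139} \approx -0.0071942$)
$\left(43 - 77\right) N{\left(-1 \right)} + \frac{Q{\left(-9 \right)}}{Y} = \left(43 - 77\right) \left(-1\right) - \frac{9}{- \frac{1}{139}} = \left(43 - 77\right) \left(-1\right) - -1251 = \left(-34\right) \left(-1\right) + 1251 = 34 + 1251 = 1285$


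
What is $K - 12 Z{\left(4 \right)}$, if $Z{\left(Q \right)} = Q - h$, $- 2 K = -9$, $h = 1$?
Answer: $- \frac{63}{2} \approx -31.5$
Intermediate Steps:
$K = \frac{9}{2}$ ($K = \left(- \frac{1}{2}\right) \left(-9\right) = \frac{9}{2} \approx 4.5$)
$Z{\left(Q \right)} = -1 + Q$ ($Z{\left(Q \right)} = Q - 1 = -1 + Q$)
$K - 12 Z{\left(4 \right)} = \frac{9}{2} - 12 \left(-1 + 4\right) = \frac{9}{2} - 36 = - \frac{63}{2}$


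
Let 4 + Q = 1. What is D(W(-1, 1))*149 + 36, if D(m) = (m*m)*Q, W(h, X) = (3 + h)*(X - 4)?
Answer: -16056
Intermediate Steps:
W(h, X) = (-4 + X)*(3 + h) (W(h, X) = (3 + h)*(-4 + X) = (-4 + X)*(3 + h))
Q = -3 (Q = -4 + 1 = -3)
D(m) = -3*m² (D(m) = (m*m)*(-3) = m²*(-3) = -3*m²)
D(W(-1, 1))*149 + 36 = -3*(-12 - 4*(-1) + 3*1 + 1*(-1))²*149 + 36 = -3*(-12 + 4 + 3 - 1)²*149 + 36 = -3*(-6)²*149 + 36 = -3*36*149 + 36 = -108*149 + 36 = -16092 + 36 = -16056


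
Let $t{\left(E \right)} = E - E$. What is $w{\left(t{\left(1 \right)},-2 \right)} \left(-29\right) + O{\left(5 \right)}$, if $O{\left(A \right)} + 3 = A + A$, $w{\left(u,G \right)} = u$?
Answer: $7$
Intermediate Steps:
$t{\left(E \right)} = 0$
$O{\left(A \right)} = -3 + 2 A$ ($O{\left(A \right)} = -3 + \left(A + A\right) = -3 + 2 A$)
$w{\left(t{\left(1 \right)},-2 \right)} \left(-29\right) + O{\left(5 \right)} = 0 \left(-29\right) + \left(-3 + 2 \cdot 5\right) = 0 + \left(-3 + 10\right) = 0 + 7 = 7$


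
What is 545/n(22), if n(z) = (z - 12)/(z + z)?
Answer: 2398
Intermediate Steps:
n(z) = (-12 + z)/(2*z) (n(z) = (-12 + z)/((2*z)) = (-12 + z)*(1/(2*z)) = (-12 + z)/(2*z))
545/n(22) = 545/(((½)*(-12 + 22)/22)) = 545/(((½)*(1/22)*10)) = 545/(5/22) = 545*(22/5) = 2398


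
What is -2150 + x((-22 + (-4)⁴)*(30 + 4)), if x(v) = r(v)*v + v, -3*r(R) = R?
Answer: -21093506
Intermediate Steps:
r(R) = -R/3
x(v) = v - v²/3 (x(v) = (-v/3)*v + v = -v²/3 + v = v - v²/3)
-2150 + x((-22 + (-4)⁴)*(30 + 4)) = -2150 + ((-22 + (-4)⁴)*(30 + 4))*(3 - (-22 + (-4)⁴)*(30 + 4))/3 = -2150 + ((-22 + 256)*34)*(3 - (-22 + 256)*34)/3 = -2150 + (234*34)*(3 - 234*34)/3 = -2150 + (⅓)*7956*(3 - 1*7956) = -2150 + (⅓)*7956*(3 - 7956) = -2150 + (⅓)*7956*(-7953) = -2150 - 21091356 = -21093506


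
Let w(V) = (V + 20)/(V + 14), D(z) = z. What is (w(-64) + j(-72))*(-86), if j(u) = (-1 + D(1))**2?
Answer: -1892/25 ≈ -75.680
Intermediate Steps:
w(V) = (20 + V)/(14 + V)
j(u) = 0 (j(u) = (-1 + 1)**2 = 0**2 = 0)
(w(-64) + j(-72))*(-86) = ((20 - 64)/(14 - 64) + 0)*(-86) = (-44/(-50) + 0)*(-86) = (-1/50*(-44) + 0)*(-86) = (22/25 + 0)*(-86) = (22/25)*(-86) = -1892/25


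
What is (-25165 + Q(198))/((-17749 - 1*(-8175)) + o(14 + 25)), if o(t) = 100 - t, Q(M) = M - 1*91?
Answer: 25058/9513 ≈ 2.6341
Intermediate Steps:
Q(M) = -91 + M (Q(M) = M - 91 = -91 + M)
(-25165 + Q(198))/((-17749 - 1*(-8175)) + o(14 + 25)) = (-25165 + (-91 + 198))/((-17749 - 1*(-8175)) + (100 - (14 + 25))) = (-25165 + 107)/((-17749 + 8175) + (100 - 1*39)) = -25058/(-9574 + (100 - 39)) = -25058/(-9574 + 61) = -25058/(-9513) = -25058*(-1/9513) = 25058/9513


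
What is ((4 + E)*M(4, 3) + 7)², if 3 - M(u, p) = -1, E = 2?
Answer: 961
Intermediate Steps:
M(u, p) = 4 (M(u, p) = 3 - 1*(-1) = 3 + 1 = 4)
((4 + E)*M(4, 3) + 7)² = ((4 + 2)*4 + 7)² = (6*4 + 7)² = (24 + 7)² = 31² = 961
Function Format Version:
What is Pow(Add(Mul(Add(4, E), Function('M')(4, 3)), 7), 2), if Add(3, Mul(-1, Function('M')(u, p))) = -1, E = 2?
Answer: 961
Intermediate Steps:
Function('M')(u, p) = 4 (Function('M')(u, p) = Add(3, Mul(-1, -1)) = Add(3, 1) = 4)
Pow(Add(Mul(Add(4, E), Function('M')(4, 3)), 7), 2) = Pow(Add(Mul(Add(4, 2), 4), 7), 2) = Pow(Add(Mul(6, 4), 7), 2) = Pow(Add(24, 7), 2) = Pow(31, 2) = 961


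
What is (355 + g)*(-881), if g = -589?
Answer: 206154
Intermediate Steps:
(355 + g)*(-881) = (355 - 589)*(-881) = -234*(-881) = 206154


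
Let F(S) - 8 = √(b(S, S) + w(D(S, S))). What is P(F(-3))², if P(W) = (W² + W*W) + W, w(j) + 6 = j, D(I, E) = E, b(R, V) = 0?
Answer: 4123 + 23364*I ≈ 4123.0 + 23364.0*I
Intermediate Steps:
w(j) = -6 + j
F(S) = 8 + √(-6 + S) (F(S) = 8 + √(0 + (-6 + S)) = 8 + √(-6 + S))
P(W) = W + 2*W² (P(W) = (W² + W²) + W = 2*W² + W = W + 2*W²)
P(F(-3))² = ((8 + √(-6 - 3))*(1 + 2*(8 + √(-6 - 3))))² = ((8 + √(-9))*(1 + 2*(8 + √(-9))))² = ((8 + 3*I)*(1 + 2*(8 + 3*I)))² = ((8 + 3*I)*(1 + (16 + 6*I)))² = ((8 + 3*I)*(17 + 6*I))² = (8 + 3*I)²*(17 + 6*I)²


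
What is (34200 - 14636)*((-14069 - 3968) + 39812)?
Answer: 426006100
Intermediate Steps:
(34200 - 14636)*((-14069 - 3968) + 39812) = 19564*(-18037 + 39812) = 19564*21775 = 426006100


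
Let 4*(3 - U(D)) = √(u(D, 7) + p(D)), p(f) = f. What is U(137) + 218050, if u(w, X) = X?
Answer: 218050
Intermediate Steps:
U(D) = 3 - √(7 + D)/4
U(137) + 218050 = (3 - √(7 + 137)/4) + 218050 = (3 - √144/4) + 218050 = (3 - ¼*12) + 218050 = (3 - 3) + 218050 = 0 + 218050 = 218050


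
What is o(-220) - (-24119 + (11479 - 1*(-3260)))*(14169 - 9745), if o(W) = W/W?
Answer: 41497121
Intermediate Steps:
o(W) = 1
o(-220) - (-24119 + (11479 - 1*(-3260)))*(14169 - 9745) = 1 - (-24119 + (11479 - 1*(-3260)))*(14169 - 9745) = 1 - (-24119 + (11479 + 3260))*4424 = 1 - (-24119 + 14739)*4424 = 1 - (-9380)*4424 = 1 - 1*(-41497120) = 1 + 41497120 = 41497121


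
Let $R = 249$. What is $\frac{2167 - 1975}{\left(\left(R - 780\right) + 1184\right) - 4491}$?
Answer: $- \frac{96}{1919} \approx -0.050026$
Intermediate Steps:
$\frac{2167 - 1975}{\left(\left(R - 780\right) + 1184\right) - 4491} = \frac{2167 - 1975}{\left(\left(249 - 780\right) + 1184\right) - 4491} = \frac{192}{\left(-531 + 1184\right) - 4491} = \frac{192}{653 - 4491} = \frac{192}{-3838} = 192 \left(- \frac{1}{3838}\right) = - \frac{96}{1919}$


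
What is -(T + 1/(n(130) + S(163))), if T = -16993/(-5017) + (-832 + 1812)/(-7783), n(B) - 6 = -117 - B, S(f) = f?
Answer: -9893461691/3045690258 ≈ -3.2483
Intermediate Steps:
n(B) = -111 - B (n(B) = 6 + (-117 - B) = -111 - B)
T = 127339859/39047311 (T = -16993*(-1/5017) + 980*(-1/7783) = 16993/5017 - 980/7783 = 127339859/39047311 ≈ 3.2612)
-(T + 1/(n(130) + S(163))) = -(127339859/39047311 + 1/((-111 - 1*130) + 163)) = -(127339859/39047311 + 1/((-111 - 130) + 163)) = -(127339859/39047311 + 1/(-241 + 163)) = -(127339859/39047311 + 1/(-78)) = -(127339859/39047311 - 1/78) = -1*9893461691/3045690258 = -9893461691/3045690258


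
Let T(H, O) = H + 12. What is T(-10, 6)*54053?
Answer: 108106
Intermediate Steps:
T(H, O) = 12 + H
T(-10, 6)*54053 = (12 - 10)*54053 = 2*54053 = 108106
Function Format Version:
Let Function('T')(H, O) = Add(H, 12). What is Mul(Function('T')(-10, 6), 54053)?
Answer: 108106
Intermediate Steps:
Function('T')(H, O) = Add(12, H)
Mul(Function('T')(-10, 6), 54053) = Mul(Add(12, -10), 54053) = Mul(2, 54053) = 108106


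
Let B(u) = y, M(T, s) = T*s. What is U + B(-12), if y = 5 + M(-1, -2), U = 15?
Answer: 22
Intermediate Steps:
y = 7 (y = 5 - 1*(-2) = 5 + 2 = 7)
B(u) = 7
U + B(-12) = 15 + 7 = 22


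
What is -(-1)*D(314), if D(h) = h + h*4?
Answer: 1570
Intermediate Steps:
D(h) = 5*h (D(h) = h + 4*h = 5*h)
-(-1)*D(314) = -(-1)*5*314 = -(-1)*1570 = -1*(-1570) = 1570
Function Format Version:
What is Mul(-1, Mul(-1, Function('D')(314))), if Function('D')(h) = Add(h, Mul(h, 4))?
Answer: 1570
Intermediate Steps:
Function('D')(h) = Mul(5, h) (Function('D')(h) = Add(h, Mul(4, h)) = Mul(5, h))
Mul(-1, Mul(-1, Function('D')(314))) = Mul(-1, Mul(-1, Mul(5, 314))) = Mul(-1, Mul(-1, 1570)) = Mul(-1, -1570) = 1570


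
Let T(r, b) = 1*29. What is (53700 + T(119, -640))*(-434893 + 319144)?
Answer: -6219078021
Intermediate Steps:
T(r, b) = 29
(53700 + T(119, -640))*(-434893 + 319144) = (53700 + 29)*(-434893 + 319144) = 53729*(-115749) = -6219078021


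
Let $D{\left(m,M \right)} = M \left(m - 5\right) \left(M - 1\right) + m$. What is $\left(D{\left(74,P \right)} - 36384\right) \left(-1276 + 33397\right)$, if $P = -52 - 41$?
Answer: $18209009448$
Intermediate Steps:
$P = -93$ ($P = -52 - 41 = -93$)
$D{\left(m,M \right)} = m + M \left(-1 + M\right) \left(-5 + m\right)$ ($D{\left(m,M \right)} = M \left(-5 + m\right) \left(-1 + M\right) + m = M \left(-1 + M\right) \left(-5 + m\right) + m = m + M \left(-1 + M\right) \left(-5 + m\right)$)
$\left(D{\left(74,P \right)} - 36384\right) \left(-1276 + 33397\right) = \left(\left(74 - 5 \left(-93\right)^{2} + 5 \left(-93\right) + 74 \left(-93\right)^{2} - \left(-93\right) 74\right) - 36384\right) \left(-1276 + 33397\right) = \left(\left(74 - 43245 - 465 + 74 \cdot 8649 + 6882\right) - 36384\right) 32121 = \left(\left(74 - 43245 - 465 + 640026 + 6882\right) - 36384\right) 32121 = \left(603272 - 36384\right) 32121 = 566888 \cdot 32121 = 18209009448$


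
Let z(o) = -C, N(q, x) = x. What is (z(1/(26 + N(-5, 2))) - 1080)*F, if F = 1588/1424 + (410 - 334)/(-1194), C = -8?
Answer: -59892908/53133 ≈ -1127.2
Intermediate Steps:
F = 223481/212532 (F = 1588*(1/1424) + 76*(-1/1194) = 397/356 - 38/597 = 223481/212532 ≈ 1.0515)
z(o) = 8 (z(o) = -1*(-8) = 8)
(z(1/(26 + N(-5, 2))) - 1080)*F = (8 - 1080)*(223481/212532) = -1072*223481/212532 = -59892908/53133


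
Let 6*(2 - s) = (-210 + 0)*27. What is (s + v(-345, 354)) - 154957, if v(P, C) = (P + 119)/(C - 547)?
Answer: -29723704/193 ≈ -1.5401e+5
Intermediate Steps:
v(P, C) = (119 + P)/(-547 + C)
s = 947 (s = 2 - (-210 + 0)*27/6 = 2 - (-35)*27 = 2 - ⅙*(-5670) = 2 + 945 = 947)
(s + v(-345, 354)) - 154957 = (947 + (119 - 345)/(-547 + 354)) - 154957 = (947 - 226/(-193)) - 154957 = (947 - 1/193*(-226)) - 154957 = (947 + 226/193) - 154957 = 182997/193 - 154957 = -29723704/193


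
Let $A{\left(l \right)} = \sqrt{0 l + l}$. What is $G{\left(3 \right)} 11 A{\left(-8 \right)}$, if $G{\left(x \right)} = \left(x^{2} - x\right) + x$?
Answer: $198 i \sqrt{2} \approx 280.01 i$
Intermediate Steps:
$A{\left(l \right)} = \sqrt{l}$ ($A{\left(l \right)} = \sqrt{0 + l} = \sqrt{l}$)
$G{\left(x \right)} = x^{2}$
$G{\left(3 \right)} 11 A{\left(-8 \right)} = 3^{2} \cdot 11 \sqrt{-8} = 9 \cdot 11 \cdot 2 i \sqrt{2} = 99 \cdot 2 i \sqrt{2} = 198 i \sqrt{2}$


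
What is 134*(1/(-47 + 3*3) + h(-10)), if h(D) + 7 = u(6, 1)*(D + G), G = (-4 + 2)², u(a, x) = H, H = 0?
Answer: -17889/19 ≈ -941.53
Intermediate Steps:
u(a, x) = 0
G = 4 (G = (-2)² = 4)
h(D) = -7 (h(D) = -7 + 0*(D + 4) = -7 + 0*(4 + D) = -7 + 0 = -7)
134*(1/(-47 + 3*3) + h(-10)) = 134*(1/(-47 + 3*3) - 7) = 134*(1/(-47 + 9) - 7) = 134*(1/(-38) - 7) = 134*(-1/38 - 7) = 134*(-267/38) = -17889/19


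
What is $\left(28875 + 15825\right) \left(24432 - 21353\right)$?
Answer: $137631300$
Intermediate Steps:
$\left(28875 + 15825\right) \left(24432 - 21353\right) = 44700 \cdot 3079 = 137631300$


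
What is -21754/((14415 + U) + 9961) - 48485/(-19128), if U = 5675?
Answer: 346970741/191605176 ≈ 1.8109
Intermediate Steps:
-21754/((14415 + U) + 9961) - 48485/(-19128) = -21754/((14415 + 5675) + 9961) - 48485/(-19128) = -21754/(20090 + 9961) - 48485*(-1/19128) = -21754/30051 + 48485/19128 = 346970741/191605176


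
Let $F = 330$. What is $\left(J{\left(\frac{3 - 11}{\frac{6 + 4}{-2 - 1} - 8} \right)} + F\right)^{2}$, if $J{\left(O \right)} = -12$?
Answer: $101124$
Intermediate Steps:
$\left(J{\left(\frac{3 - 11}{\frac{6 + 4}{-2 - 1} - 8} \right)} + F\right)^{2} = \left(-12 + 330\right)^{2} = 318^{2} = 101124$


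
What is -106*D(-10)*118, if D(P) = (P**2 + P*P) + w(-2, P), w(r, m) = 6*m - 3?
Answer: -1713596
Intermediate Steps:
w(r, m) = -3 + 6*m
D(P) = -3 + 2*P**2 + 6*P (D(P) = (P**2 + P*P) + (-3 + 6*P) = (P**2 + P**2) + (-3 + 6*P) = 2*P**2 + (-3 + 6*P) = -3 + 2*P**2 + 6*P)
-106*D(-10)*118 = -106*(-3 + 2*(-10)**2 + 6*(-10))*118 = -106*(-3 + 2*100 - 60)*118 = -106*(-3 + 200 - 60)*118 = -106*137*118 = -14522*118 = -1713596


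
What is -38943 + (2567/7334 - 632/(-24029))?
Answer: -6862807401367/176228686 ≈ -38943.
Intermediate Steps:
-38943 + (2567/7334 - 632/(-24029)) = -38943 + (2567*(1/7334) - 632*(-1/24029)) = -38943 + (2567/7334 + 632/24029) = -38943 + 66317531/176228686 = -6862807401367/176228686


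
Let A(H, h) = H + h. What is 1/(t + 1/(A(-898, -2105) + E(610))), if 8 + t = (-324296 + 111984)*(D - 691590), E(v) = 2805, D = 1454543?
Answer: -198/32072847314113 ≈ -6.1734e-12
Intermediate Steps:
t = -161984077344 (t = -8 + (-324296 + 111984)*(1454543 - 691590) = -8 - 212312*762953 = -8 - 161984077336 = -161984077344)
1/(t + 1/(A(-898, -2105) + E(610))) = 1/(-161984077344 + 1/((-898 - 2105) + 2805)) = 1/(-161984077344 + 1/(-3003 + 2805)) = 1/(-161984077344 + 1/(-198)) = 1/(-161984077344 - 1/198) = 1/(-32072847314113/198) = -198/32072847314113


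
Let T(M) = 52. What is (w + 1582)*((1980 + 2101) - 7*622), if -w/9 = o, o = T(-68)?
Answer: -304122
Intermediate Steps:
o = 52
w = -468 (w = -9*52 = -468)
(w + 1582)*((1980 + 2101) - 7*622) = (-468 + 1582)*((1980 + 2101) - 7*622) = 1114*(4081 - 4354) = 1114*(-273) = -304122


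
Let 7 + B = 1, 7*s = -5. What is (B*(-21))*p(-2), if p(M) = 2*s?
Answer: -180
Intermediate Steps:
s = -5/7 (s = (⅐)*(-5) = -5/7 ≈ -0.71429)
p(M) = -10/7 (p(M) = 2*(-5/7) = -10/7)
B = -6 (B = -7 + 1 = -6)
(B*(-21))*p(-2) = -6*(-21)*(-10/7) = 126*(-10/7) = -180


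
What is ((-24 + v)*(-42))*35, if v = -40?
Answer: 94080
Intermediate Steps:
((-24 + v)*(-42))*35 = ((-24 - 40)*(-42))*35 = -64*(-42)*35 = 2688*35 = 94080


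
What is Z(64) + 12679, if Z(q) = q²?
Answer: 16775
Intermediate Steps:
Z(64) + 12679 = 64² + 12679 = 4096 + 12679 = 16775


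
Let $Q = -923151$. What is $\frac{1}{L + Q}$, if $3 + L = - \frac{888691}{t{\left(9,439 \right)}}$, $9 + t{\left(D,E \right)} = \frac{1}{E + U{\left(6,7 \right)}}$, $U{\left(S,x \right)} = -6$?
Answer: $- \frac{3896}{3211804781} \approx -1.213 \cdot 10^{-6}$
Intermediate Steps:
$t{\left(D,E \right)} = -9 + \frac{1}{-6 + E}$ ($t{\left(D,E \right)} = -9 + \frac{1}{E - 6} = -9 + \frac{1}{-6 + E}$)
$L = \frac{384791515}{3896}$ ($L = -3 - \frac{888691}{\frac{1}{-6 + 439} \left(55 - 3951\right)} = -3 - \frac{888691}{\frac{1}{433} \left(55 - 3951\right)} = -3 - \frac{888691}{\frac{1}{433} \left(-3896\right)} = -3 - \frac{888691}{- \frac{3896}{433}} = -3 - - \frac{384803203}{3896} = -3 + \frac{384803203}{3896} = \frac{384791515}{3896} \approx 98766.0$)
$\frac{1}{L + Q} = \frac{1}{\frac{384791515}{3896} - 923151} = \frac{1}{- \frac{3211804781}{3896}} = - \frac{3896}{3211804781}$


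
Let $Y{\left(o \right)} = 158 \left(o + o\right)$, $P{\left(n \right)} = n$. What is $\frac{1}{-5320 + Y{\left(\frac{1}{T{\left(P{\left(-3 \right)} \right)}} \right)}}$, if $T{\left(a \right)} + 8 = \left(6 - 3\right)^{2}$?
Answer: $- \frac{1}{5004} \approx -0.00019984$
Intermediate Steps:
$T{\left(a \right)} = 1$ ($T{\left(a \right)} = -8 + \left(6 - 3\right)^{2} = -8 + 3^{2} = -8 + 9 = 1$)
$Y{\left(o \right)} = 316 o$ ($Y{\left(o \right)} = 158 \cdot 2 o = 316 o$)
$\frac{1}{-5320 + Y{\left(\frac{1}{T{\left(P{\left(-3 \right)} \right)}} \right)}} = \frac{1}{-5320 + \frac{316}{1}} = \frac{1}{-5320 + 316 \cdot 1} = \frac{1}{-5320 + 316} = \frac{1}{-5004} = - \frac{1}{5004}$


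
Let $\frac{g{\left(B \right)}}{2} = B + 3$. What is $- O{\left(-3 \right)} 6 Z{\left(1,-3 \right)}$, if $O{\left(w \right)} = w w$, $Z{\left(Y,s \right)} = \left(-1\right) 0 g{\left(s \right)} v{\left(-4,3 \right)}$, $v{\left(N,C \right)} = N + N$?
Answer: $0$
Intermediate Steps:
$v{\left(N,C \right)} = 2 N$
$g{\left(B \right)} = 6 + 2 B$ ($g{\left(B \right)} = 2 \left(B + 3\right) = 2 \left(3 + B\right) = 6 + 2 B$)
$Z{\left(Y,s \right)} = 0$ ($Z{\left(Y,s \right)} = \left(-1\right) 0 \left(6 + 2 s\right) 2 \left(-4\right) = 0 \left(6 + 2 s\right) \left(-8\right) = 0 \left(-8\right) = 0$)
$O{\left(w \right)} = w^{2}$
$- O{\left(-3 \right)} 6 Z{\left(1,-3 \right)} = - \left(-3\right)^{2} \cdot 6 \cdot 0 = \left(-1\right) 9 \cdot 6 \cdot 0 = \left(-9\right) 6 \cdot 0 = \left(-54\right) 0 = 0$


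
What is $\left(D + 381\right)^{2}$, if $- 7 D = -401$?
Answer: $\frac{9412624}{49} \approx 1.9209 \cdot 10^{5}$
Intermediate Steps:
$D = \frac{401}{7}$ ($D = \left(- \frac{1}{7}\right) \left(-401\right) = \frac{401}{7} \approx 57.286$)
$\left(D + 381\right)^{2} = \left(\frac{401}{7} + 381\right)^{2} = \left(\frac{3068}{7}\right)^{2} = \frac{9412624}{49}$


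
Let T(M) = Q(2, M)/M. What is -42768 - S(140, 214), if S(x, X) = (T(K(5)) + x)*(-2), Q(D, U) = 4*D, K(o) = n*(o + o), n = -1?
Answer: -212448/5 ≈ -42490.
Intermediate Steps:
K(o) = -2*o (K(o) = -(o + o) = -2*o)
T(M) = 8/M (T(M) = (4*2)/M = 8/M)
S(x, X) = 8/5 - 2*x (S(x, X) = (8/((-2*5)) + x)*(-2) = (8/(-10) + x)*(-2) = (8*(-⅒) + x)*(-2) = (-⅘ + x)*(-2) = 8/5 - 2*x)
-42768 - S(140, 214) = -42768 - (8/5 - 2*140) = -42768 - (8/5 - 280) = -42768 - 1*(-1392/5) = -42768 + 1392/5 = -212448/5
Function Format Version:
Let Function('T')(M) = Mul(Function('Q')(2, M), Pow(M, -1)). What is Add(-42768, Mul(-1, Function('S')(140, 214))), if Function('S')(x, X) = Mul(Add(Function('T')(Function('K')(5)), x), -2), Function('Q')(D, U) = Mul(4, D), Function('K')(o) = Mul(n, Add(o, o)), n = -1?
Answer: Rational(-212448, 5) ≈ -42490.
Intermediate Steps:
Function('K')(o) = Mul(-2, o) (Function('K')(o) = Mul(-1, Add(o, o)) = Mul(-1, Mul(2, o)) = Mul(-2, o))
Function('T')(M) = Mul(8, Pow(M, -1)) (Function('T')(M) = Mul(Mul(4, 2), Pow(M, -1)) = Mul(8, Pow(M, -1)))
Function('S')(x, X) = Add(Rational(8, 5), Mul(-2, x)) (Function('S')(x, X) = Mul(Add(Mul(8, Pow(Mul(-2, 5), -1)), x), -2) = Mul(Add(Mul(8, Pow(-10, -1)), x), -2) = Mul(Add(Mul(8, Rational(-1, 10)), x), -2) = Mul(Add(Rational(-4, 5), x), -2) = Add(Rational(8, 5), Mul(-2, x)))
Add(-42768, Mul(-1, Function('S')(140, 214))) = Add(-42768, Mul(-1, Add(Rational(8, 5), Mul(-2, 140)))) = Add(-42768, Mul(-1, Add(Rational(8, 5), -280))) = Add(-42768, Mul(-1, Rational(-1392, 5))) = Add(-42768, Rational(1392, 5)) = Rational(-212448, 5)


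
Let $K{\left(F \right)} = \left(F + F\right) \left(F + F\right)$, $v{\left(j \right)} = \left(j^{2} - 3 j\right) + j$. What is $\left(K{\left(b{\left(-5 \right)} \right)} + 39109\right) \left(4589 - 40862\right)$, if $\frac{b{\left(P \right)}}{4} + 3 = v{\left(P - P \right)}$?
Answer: $-1439494005$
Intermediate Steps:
$v{\left(j \right)} = j^{2} - 2 j$
$b{\left(P \right)} = -12$ ($b{\left(P \right)} = -12 + 4 \left(P - P\right) \left(-2 + \left(P - P\right)\right) = -12 + 4 \cdot 0 \left(-2 + 0\right) = -12 + 4 \cdot 0 \left(-2\right) = -12 + 4 \cdot 0 = -12 + 0 = -12$)
$K{\left(F \right)} = 4 F^{2}$ ($K{\left(F \right)} = 2 F 2 F = 4 F^{2}$)
$\left(K{\left(b{\left(-5 \right)} \right)} + 39109\right) \left(4589 - 40862\right) = \left(4 \left(-12\right)^{2} + 39109\right) \left(4589 - 40862\right) = \left(4 \cdot 144 + 39109\right) \left(-36273\right) = \left(576 + 39109\right) \left(-36273\right) = 39685 \left(-36273\right) = -1439494005$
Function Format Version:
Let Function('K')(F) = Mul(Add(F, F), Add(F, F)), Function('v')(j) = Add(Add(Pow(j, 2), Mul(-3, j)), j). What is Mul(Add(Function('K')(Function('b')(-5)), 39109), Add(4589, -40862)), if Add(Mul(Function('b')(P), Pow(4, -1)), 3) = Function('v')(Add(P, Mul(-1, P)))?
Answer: -1439494005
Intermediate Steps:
Function('v')(j) = Add(Pow(j, 2), Mul(-2, j))
Function('b')(P) = -12 (Function('b')(P) = Add(-12, Mul(4, Mul(Add(P, Mul(-1, P)), Add(-2, Add(P, Mul(-1, P)))))) = Add(-12, Mul(4, Mul(0, Add(-2, 0)))) = Add(-12, Mul(4, Mul(0, -2))) = Add(-12, Mul(4, 0)) = Add(-12, 0) = -12)
Function('K')(F) = Mul(4, Pow(F, 2)) (Function('K')(F) = Mul(Mul(2, F), Mul(2, F)) = Mul(4, Pow(F, 2)))
Mul(Add(Function('K')(Function('b')(-5)), 39109), Add(4589, -40862)) = Mul(Add(Mul(4, Pow(-12, 2)), 39109), Add(4589, -40862)) = Mul(Add(Mul(4, 144), 39109), -36273) = Mul(Add(576, 39109), -36273) = Mul(39685, -36273) = -1439494005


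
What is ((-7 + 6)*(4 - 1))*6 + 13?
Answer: -5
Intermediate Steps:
((-7 + 6)*(4 - 1))*6 + 13 = -1*3*6 + 13 = -3*6 + 13 = -18 + 13 = -5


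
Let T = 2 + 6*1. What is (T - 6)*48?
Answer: 96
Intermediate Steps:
T = 8 (T = 2 + 6 = 8)
(T - 6)*48 = (8 - 6)*48 = 2*48 = 96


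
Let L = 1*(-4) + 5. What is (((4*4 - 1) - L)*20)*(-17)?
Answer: -4760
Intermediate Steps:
L = 1 (L = -4 + 5 = 1)
(((4*4 - 1) - L)*20)*(-17) = (((4*4 - 1) - 1*1)*20)*(-17) = (((16 - 1) - 1)*20)*(-17) = ((15 - 1)*20)*(-17) = (14*20)*(-17) = 280*(-17) = -4760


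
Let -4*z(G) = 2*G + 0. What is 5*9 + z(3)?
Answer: 87/2 ≈ 43.500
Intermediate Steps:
z(G) = -G/2 (z(G) = -(2*G + 0)/4 = -G/2)
5*9 + z(3) = 5*9 - ½*3 = 45 - 3/2 = 87/2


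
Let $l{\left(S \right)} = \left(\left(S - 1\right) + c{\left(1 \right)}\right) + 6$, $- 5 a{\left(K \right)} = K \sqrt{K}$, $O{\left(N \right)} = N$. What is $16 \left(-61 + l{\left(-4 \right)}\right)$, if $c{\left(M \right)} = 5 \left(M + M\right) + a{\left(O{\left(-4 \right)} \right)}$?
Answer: $-800 + \frac{128 i}{5} \approx -800.0 + 25.6 i$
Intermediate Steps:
$a{\left(K \right)} = - \frac{K^{\frac{3}{2}}}{5}$ ($a{\left(K \right)} = - \frac{K \sqrt{K}}{5} = - \frac{K^{\frac{3}{2}}}{5}$)
$c{\left(M \right)} = 10 M + \frac{8 i}{5}$ ($c{\left(M \right)} = 5 \left(M + M\right) - \frac{\left(-4\right)^{\frac{3}{2}}}{5} = 5 \cdot 2 M - \frac{\left(-8\right) i}{5} = 10 M + \frac{8 i}{5}$)
$l{\left(S \right)} = 15 + S + \frac{8 i}{5}$ ($l{\left(S \right)} = \left(\left(S - 1\right) + \left(10 \cdot 1 + \frac{8 i}{5}\right)\right) + 6 = \left(\left(-1 + S\right) + \left(10 + \frac{8 i}{5}\right)\right) + 6 = \left(9 + S + \frac{8 i}{5}\right) + 6 = 15 + S + \frac{8 i}{5}$)
$16 \left(-61 + l{\left(-4 \right)}\right) = 16 \left(-61 + \left(15 - 4 + \frac{8 i}{5}\right)\right) = 16 \left(-61 + \left(11 + \frac{8 i}{5}\right)\right) = 16 \left(-50 + \frac{8 i}{5}\right) = -800 + \frac{128 i}{5}$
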